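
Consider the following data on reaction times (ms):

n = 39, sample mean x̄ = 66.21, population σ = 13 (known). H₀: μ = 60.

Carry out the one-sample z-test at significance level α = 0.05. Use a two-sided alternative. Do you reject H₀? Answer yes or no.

reject H₀: yes

SE = σ/√n = 13/√39 = 2.0817
z = (x̄−μ₀)/SE = (66.21−60)/2.0817 = 2.9832
p-value (two-sided) = 0.00285
At α=0.05: p < α → reject H₀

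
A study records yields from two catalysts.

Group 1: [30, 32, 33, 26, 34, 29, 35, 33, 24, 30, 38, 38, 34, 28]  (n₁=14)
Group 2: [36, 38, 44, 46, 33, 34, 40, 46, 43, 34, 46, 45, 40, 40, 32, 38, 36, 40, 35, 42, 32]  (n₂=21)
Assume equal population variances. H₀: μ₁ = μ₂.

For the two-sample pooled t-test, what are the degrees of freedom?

degrees of freedom = 33

df = n₁ + n₂ − 2 = 14 + 21 − 2 = 33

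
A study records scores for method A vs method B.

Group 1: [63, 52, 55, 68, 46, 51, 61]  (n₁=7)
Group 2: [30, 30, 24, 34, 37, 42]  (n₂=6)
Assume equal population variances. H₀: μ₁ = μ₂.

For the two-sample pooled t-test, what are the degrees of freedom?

degrees of freedom = 11

df = n₁ + n₂ − 2 = 7 + 6 − 2 = 11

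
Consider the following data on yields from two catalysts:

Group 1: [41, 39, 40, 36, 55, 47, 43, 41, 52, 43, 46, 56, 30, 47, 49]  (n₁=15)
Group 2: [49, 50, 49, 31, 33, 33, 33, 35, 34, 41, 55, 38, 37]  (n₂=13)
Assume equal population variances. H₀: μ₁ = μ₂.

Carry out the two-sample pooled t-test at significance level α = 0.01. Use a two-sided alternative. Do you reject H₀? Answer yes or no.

reject H₀: no

x̄₁=44.333, s₁=7.047, n₁=15
x̄₂=39.846, s₂=8.112, n₂=13
s_p² = [14·7.047² + 12·8.112²]/26 = 57.1164
SE = √(s_p²·(1/15+1/13)) = 2.8638
t = (44.333−39.846)/2.8638 = 1.5669
df = 26
p-value (two-sided) = 0.12924
At α=0.01: p ≥ α → fail to reject H₀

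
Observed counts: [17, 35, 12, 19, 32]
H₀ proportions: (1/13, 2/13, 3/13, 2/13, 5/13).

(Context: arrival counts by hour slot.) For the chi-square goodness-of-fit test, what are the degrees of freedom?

df = k − 1 = 5 − 1 = 4

degrees of freedom = 4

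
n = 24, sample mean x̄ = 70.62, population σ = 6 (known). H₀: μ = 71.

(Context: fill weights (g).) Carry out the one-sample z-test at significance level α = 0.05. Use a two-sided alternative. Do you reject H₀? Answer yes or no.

reject H₀: no

SE = σ/√n = 6/√24 = 1.2247
z = (x̄−μ₀)/SE = (70.62−71)/1.2247 = -0.3103
p-value (two-sided) = 0.75636
At α=0.05: p ≥ α → fail to reject H₀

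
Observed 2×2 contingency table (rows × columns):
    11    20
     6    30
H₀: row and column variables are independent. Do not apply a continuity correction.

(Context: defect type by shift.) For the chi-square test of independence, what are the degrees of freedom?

df = (r−1)(c−1) = (2−1)·(2−1) = 1

degrees of freedom = 1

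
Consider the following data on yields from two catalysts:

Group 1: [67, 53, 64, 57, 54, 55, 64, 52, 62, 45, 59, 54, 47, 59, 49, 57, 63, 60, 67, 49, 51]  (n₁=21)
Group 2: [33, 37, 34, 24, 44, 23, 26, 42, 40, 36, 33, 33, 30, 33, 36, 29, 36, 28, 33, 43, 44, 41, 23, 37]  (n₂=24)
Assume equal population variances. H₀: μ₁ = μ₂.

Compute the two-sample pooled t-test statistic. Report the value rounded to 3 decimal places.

x̄₁=56.571, s₁=6.493, n₁=21
x̄₂=34.083, s₂=6.420, n₂=24
s_p² = [20·6.493² + 23·6.420²]/43 = 41.6506
SE = √(s_p²·(1/21+1/24)) = 1.9284
t = (56.571−34.083)/1.9284 = 11.6614
df = 43

test statistic = 11.661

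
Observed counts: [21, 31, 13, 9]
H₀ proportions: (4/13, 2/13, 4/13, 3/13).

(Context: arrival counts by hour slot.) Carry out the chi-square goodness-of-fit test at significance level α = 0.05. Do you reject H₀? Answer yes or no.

reject H₀: yes

n = 74; E_i = n·p_i = [22.77, 11.38, 22.77, 17.08]
χ² = (21−22.77)²/22.77 + (31−11.38)²/11.38 + (13−22.77)²/22.77 + (9−17.08)²/17.08 = 41.9459
df = 3
p-value (upper-tail) = 0.00000
At α=0.05: p < α → reject H₀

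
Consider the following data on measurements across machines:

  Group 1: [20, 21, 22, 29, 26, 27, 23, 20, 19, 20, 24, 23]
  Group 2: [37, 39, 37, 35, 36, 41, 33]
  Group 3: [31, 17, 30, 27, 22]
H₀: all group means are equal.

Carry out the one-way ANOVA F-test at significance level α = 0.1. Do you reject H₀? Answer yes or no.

Group means [22.83, 36.86, 25.40], grand mean 27.458
SSB = Σnᵢ(x̄ᵢ−x̄)² = 896.235; SSW = ΣΣ(x−x̄ᵢ)² = 287.724
MSB = 896.235/2 = 448.1173; MSW = 287.724/21 = 13.7011
F = MSB/MSW = 32.7066
df = (2, 21)
p-value (upper-tail) = 0.00000
At α=0.1: p < α → reject H₀

reject H₀: yes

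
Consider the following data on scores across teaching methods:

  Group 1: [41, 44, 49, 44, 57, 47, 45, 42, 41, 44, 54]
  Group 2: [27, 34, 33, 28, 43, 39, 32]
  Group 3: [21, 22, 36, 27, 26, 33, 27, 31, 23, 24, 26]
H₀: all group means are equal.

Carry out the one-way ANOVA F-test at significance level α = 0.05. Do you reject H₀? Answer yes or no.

reject H₀: yes

Group means [46.18, 33.71, 26.91], grand mean 35.862
SSB = Σnᵢ(x̄ᵢ−x̄)² = 2085.474; SSW = ΣΣ(x−x̄ᵢ)² = 689.974
MSB = 2085.474/2 = 1042.7371; MSW = 689.974/26 = 26.5375
F = MSB/MSW = 39.2930
df = (2, 26)
p-value (upper-tail) = 0.00000
At α=0.05: p < α → reject H₀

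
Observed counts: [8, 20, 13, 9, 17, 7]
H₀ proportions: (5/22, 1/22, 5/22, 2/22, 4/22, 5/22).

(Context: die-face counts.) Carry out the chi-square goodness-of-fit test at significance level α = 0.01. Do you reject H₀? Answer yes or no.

n = 74; E_i = n·p_i = [16.82, 3.36, 16.82, 6.73, 13.45, 16.82]
χ² = (8−16.82)²/16.82 + (20−3.36)²/3.36 + (13−16.82)²/16.82 + (9−6.73)²/6.73 + (17−13.45)²/13.45 + (7−16.82)²/16.82 = 95.2068
df = 5
p-value (upper-tail) = 0.00000
At α=0.01: p < α → reject H₀

reject H₀: yes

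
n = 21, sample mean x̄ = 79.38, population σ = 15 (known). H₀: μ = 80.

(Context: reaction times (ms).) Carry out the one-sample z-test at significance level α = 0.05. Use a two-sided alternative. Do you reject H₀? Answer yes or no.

SE = σ/√n = 15/√21 = 3.2733
z = (x̄−μ₀)/SE = (79.38−80)/3.2733 = -0.1894
p-value (two-sided) = 0.84977
At α=0.05: p ≥ α → fail to reject H₀

reject H₀: no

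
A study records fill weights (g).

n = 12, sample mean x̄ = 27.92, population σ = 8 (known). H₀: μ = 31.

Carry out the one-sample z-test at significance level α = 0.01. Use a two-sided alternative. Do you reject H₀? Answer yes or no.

reject H₀: no

SE = σ/√n = 8/√12 = 2.3094
z = (x̄−μ₀)/SE = (27.92−31)/2.3094 = -1.3337
p-value (two-sided) = 0.18231
At α=0.01: p ≥ α → fail to reject H₀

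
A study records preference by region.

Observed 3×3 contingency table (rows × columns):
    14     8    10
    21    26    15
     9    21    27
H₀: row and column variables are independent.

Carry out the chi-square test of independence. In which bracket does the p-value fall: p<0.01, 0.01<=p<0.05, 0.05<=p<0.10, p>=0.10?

Row totals [32, 62, 57], col totals [44, 55, 52], n=151
χ² = (14−9.32)²/9.32 + (8−11.66)²/11.66 + (10−11.02)²/11.02 + (21−18.07)²/18.07 + (26−22.58)²/22.58 + (15−21.35)²/21.35 + (9−16.61)²/16.61 + (21−20.76)²/20.76 + (27−19.63)²/19.63 = 12.7246
df = 4
p-value (upper-tail) = 0.01270
→ bracket: 0.01<=p<0.05

p-value bracket: 0.01<=p<0.05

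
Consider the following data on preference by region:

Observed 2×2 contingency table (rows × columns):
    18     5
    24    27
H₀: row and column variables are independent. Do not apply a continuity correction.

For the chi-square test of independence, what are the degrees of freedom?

df = (r−1)(c−1) = (2−1)·(2−1) = 1

degrees of freedom = 1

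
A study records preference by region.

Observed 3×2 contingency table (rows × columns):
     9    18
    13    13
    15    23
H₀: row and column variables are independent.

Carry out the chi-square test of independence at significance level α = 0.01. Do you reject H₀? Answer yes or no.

Row totals [27, 26, 38], col totals [37, 54], n=91
χ² = (9−10.98)²/10.98 + (18−16.02)²/16.02 + (13−10.57)²/10.57 + (13−15.43)²/15.43 + (15−15.45)²/15.45 + (23−22.55)²/22.55 = 1.5629
df = 2
p-value (upper-tail) = 0.45773
At α=0.01: p ≥ α → fail to reject H₀

reject H₀: no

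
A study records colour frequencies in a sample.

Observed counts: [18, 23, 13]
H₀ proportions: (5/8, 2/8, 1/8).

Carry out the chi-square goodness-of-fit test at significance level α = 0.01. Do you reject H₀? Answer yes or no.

reject H₀: yes

n = 54; E_i = n·p_i = [33.75, 13.50, 6.75]
χ² = (18−33.75)²/33.75 + (23−13.50)²/13.50 + (13−6.75)²/6.75 = 19.8222
df = 2
p-value (upper-tail) = 0.00005
At α=0.01: p < α → reject H₀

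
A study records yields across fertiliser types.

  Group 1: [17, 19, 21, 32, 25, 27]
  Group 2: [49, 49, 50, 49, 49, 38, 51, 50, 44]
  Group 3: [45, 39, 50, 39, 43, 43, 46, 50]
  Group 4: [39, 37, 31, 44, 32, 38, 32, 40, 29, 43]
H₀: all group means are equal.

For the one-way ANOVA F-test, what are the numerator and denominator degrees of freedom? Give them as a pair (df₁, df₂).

degrees of freedom = [3, 29]

k = 4 groups, N = 33 total
df = (k−1, N−k) = (4−1, 33−4) = (3, 29)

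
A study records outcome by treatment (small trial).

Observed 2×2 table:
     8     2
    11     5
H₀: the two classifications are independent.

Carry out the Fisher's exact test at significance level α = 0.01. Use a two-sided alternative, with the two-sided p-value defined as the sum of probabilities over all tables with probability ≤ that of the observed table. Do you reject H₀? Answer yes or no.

Margins: r₁=10, r₂=16, c₁=19, c₂=7, n=26
p_obs = C(10,8)·C(16,11)/C(26,19); sum pmf over tables with pmf ≤ p_obs
p-value (two-sided) = 0.66798
At α=0.01: p ≥ α → fail to reject H₀

reject H₀: no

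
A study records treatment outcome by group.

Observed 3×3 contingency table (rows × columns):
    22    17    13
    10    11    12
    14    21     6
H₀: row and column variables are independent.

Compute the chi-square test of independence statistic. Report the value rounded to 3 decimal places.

Row totals [52, 33, 41], col totals [46, 49, 31], n=126
χ² = (22−18.98)²/18.98 + (17−20.22)²/20.22 + (13−12.79)²/12.79 + (10−12.05)²/12.05 + (11−12.83)²/12.83 + (12−8.12)²/8.12 + (14−14.97)²/14.97 + (21−15.94)²/15.94 + (6−10.09)²/10.09 = 6.7827
df = 4

test statistic = 6.783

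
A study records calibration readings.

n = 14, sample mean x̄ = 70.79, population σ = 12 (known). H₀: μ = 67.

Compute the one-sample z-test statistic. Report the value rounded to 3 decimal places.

SE = σ/√n = 12/√14 = 3.2071
z = (x̄−μ₀)/SE = (70.79−67)/3.2071 = 1.1817

test statistic = 1.182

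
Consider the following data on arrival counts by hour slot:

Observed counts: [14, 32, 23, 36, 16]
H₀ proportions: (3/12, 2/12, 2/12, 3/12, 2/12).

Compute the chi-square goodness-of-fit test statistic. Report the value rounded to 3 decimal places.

n = 121; E_i = n·p_i = [30.25, 20.17, 20.17, 30.25, 20.17]
χ² = (14−30.25)²/30.25 + (32−20.17)²/20.17 + (23−20.17)²/20.17 + (36−30.25)²/30.25 + (16−20.17)²/20.17 = 18.0248
df = 4

test statistic = 18.025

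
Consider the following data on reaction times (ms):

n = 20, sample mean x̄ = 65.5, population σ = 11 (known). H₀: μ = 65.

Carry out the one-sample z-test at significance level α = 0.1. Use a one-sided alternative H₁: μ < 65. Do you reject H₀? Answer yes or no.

SE = σ/√n = 11/√20 = 2.4597
z = (x̄−μ₀)/SE = (65.5−65)/2.4597 = 0.2033
p-value (one-sided, H₁ less) = 0.58054
At α=0.1: p ≥ α → fail to reject H₀

reject H₀: no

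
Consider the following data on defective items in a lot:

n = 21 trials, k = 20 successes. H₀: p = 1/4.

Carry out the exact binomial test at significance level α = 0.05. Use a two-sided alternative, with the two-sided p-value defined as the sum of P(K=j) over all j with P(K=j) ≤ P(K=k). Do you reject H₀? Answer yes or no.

reject H₀: yes

Exact binomial: n=21, k=20, p₀=1/4=0.2500
P(X=j) = C(n,j)·p₀^j·(1−p₀)^(n−j); p = Σ P(X=j) over j with P(X=j) ≤ P(X=20)
p-value (two-sided) = 0.00000
At α=0.05: p < α → reject H₀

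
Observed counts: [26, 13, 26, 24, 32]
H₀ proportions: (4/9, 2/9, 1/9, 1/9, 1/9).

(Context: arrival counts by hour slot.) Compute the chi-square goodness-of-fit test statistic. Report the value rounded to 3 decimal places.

n = 121; E_i = n·p_i = [53.78, 26.89, 13.44, 13.44, 13.44]
χ² = (26−53.78)²/53.78 + (13−26.89)²/26.89 + (26−13.44)²/13.44 + (24−13.44)²/13.44 + (32−13.44)²/13.44 = 67.1446
df = 4

test statistic = 67.145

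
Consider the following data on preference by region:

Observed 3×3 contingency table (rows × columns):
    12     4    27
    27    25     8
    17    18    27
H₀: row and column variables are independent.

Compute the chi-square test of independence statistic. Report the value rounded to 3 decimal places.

test statistic = 29.870

Row totals [43, 60, 62], col totals [56, 47, 62], n=165
χ² = (12−14.59)²/14.59 + (4−12.25)²/12.25 + (27−16.16)²/16.16 + (27−20.36)²/20.36 + (25−17.09)²/17.09 + (8−22.55)²/22.55 + (17−21.04)²/21.04 + (18−17.66)²/17.66 + (27−23.30)²/23.30 = 29.8702
df = 4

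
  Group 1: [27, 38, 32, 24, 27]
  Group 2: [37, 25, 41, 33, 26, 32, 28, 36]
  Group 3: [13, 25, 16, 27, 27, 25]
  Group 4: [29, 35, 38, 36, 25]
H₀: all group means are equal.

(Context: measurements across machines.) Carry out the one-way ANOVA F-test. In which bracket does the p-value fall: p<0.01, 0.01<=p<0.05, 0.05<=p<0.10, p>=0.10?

Group means [29.60, 32.25, 22.17, 32.60], grand mean 29.250
SSB = Σnᵢ(x̄ᵢ−x̄)² = 429.767; SSW = ΣΣ(x−x̄ᵢ)² = 646.733
MSB = 429.767/3 = 143.2556; MSW = 646.733/20 = 32.3367
F = MSB/MSW = 4.4301
df = (3, 20)
p-value (upper-tail) = 0.01525
→ bracket: 0.01<=p<0.05

p-value bracket: 0.01<=p<0.05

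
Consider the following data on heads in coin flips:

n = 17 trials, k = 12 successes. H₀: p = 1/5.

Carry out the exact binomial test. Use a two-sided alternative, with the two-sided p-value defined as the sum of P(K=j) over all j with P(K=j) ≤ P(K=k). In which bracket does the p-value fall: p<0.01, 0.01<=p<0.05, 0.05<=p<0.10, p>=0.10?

Exact binomial: n=17, k=12, p₀=1/5=0.2000
P(X=j) = C(n,j)·p₀^j·(1−p₀)^(n−j); p = Σ P(X=j) over j with P(X=j) ≤ P(X=12)
p-value (two-sided) = 0.00001
→ bracket: p<0.01

p-value bracket: p<0.01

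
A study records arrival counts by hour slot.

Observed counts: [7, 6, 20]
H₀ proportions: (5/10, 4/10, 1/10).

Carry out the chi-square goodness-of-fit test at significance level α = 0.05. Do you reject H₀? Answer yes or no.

n = 33; E_i = n·p_i = [16.50, 13.20, 3.30]
χ² = (7−16.50)²/16.50 + (6−13.20)²/13.20 + (20−3.30)²/3.30 = 93.9091
df = 2
p-value (upper-tail) = 0.00000
At α=0.05: p < α → reject H₀

reject H₀: yes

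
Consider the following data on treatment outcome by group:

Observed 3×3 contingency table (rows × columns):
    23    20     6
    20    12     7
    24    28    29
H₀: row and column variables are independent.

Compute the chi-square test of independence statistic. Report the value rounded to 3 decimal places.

test statistic = 12.485

Row totals [49, 39, 81], col totals [67, 60, 42], n=169
χ² = (23−19.43)²/19.43 + (20−17.40)²/17.40 + (6−12.18)²/12.18 + (20−15.46)²/15.46 + (12−13.85)²/13.85 + (7−9.69)²/9.69 + (24−32.11)²/32.11 + (28−28.76)²/28.76 + (29−20.13)²/20.13 = 12.4848
df = 4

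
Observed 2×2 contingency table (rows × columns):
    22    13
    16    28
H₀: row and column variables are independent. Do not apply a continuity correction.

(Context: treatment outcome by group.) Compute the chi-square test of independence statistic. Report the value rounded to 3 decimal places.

test statistic = 5.481

Row totals [35, 44], col totals [38, 41], n=79
χ² = (22−16.84)²/16.84 + (13−18.16)²/18.16 + (16−21.16)²/21.16 + (28−22.84)²/22.84 = 5.4810
df = 1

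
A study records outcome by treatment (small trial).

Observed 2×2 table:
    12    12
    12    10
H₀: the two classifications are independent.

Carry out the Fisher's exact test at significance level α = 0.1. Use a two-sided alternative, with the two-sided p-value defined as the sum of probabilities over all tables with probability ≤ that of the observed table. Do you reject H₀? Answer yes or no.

Margins: r₁=24, r₂=22, c₁=24, c₂=22, n=46
p_obs = C(24,12)·C(22,12)/C(46,24); sum pmf over tables with pmf ≤ p_obs
p-value (two-sided) = 0.77683
At α=0.1: p ≥ α → fail to reject H₀

reject H₀: no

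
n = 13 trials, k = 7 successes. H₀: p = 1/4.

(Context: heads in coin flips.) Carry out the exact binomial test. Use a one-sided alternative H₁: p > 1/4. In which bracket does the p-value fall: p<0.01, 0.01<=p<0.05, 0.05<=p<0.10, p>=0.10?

p-value bracket: 0.01<=p<0.05

Exact binomial: n=13, k=7, p₀=1/4=0.2500
P(X≥7) from Σ C(n,i)·p₀^i·(1−p₀)^(n−i)
p-value (one-sided, H₁ greater) = 0.02429
→ bracket: 0.01<=p<0.05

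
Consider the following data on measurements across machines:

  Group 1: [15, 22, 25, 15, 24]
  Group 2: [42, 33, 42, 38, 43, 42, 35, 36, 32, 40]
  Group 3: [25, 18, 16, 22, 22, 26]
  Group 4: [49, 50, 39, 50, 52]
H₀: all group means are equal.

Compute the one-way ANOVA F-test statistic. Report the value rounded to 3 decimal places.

Group means [20.20, 38.30, 21.50, 48.00], grand mean 32.808
SSB = Σnᵢ(x̄ᵢ−x̄)² = 3017.638; SSW = ΣΣ(x−x̄ᵢ)² = 426.400
MSB = 3017.638/3 = 1005.8795; MSW = 426.400/22 = 19.3818
F = MSB/MSW = 51.8981
df = (3, 22)

test statistic = 51.898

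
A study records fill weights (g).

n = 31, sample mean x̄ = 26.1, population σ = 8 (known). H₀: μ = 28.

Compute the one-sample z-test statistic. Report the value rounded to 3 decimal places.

test statistic = -1.322

SE = σ/√n = 8/√31 = 1.4368
z = (x̄−μ₀)/SE = (26.1−28)/1.4368 = -1.3223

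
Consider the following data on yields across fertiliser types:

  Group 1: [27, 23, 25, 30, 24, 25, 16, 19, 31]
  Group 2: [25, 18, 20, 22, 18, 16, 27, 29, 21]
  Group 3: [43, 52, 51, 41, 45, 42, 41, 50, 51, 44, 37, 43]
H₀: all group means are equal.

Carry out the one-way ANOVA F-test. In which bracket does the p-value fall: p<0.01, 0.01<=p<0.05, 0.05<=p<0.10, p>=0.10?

Group means [24.44, 21.78, 45.00], grand mean 31.867
SSB = Σnᵢ(x̄ᵢ−x̄)² = 3481.689; SSW = ΣΣ(x−x̄ᵢ)² = 599.778
MSB = 3481.689/2 = 1740.8444; MSW = 599.778/27 = 22.2140
F = MSB/MSW = 78.3670
df = (2, 27)
p-value (upper-tail) = 0.00000
→ bracket: p<0.01

p-value bracket: p<0.01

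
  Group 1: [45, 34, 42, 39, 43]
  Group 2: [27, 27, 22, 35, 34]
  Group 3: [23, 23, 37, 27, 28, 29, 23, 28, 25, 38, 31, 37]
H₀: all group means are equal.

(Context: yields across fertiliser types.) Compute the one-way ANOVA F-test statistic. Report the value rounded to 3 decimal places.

Group means [40.60, 29.00, 29.08], grand mean 31.682
SSB = Σnᵢ(x̄ᵢ−x̄)² = 514.656; SSW = ΣΣ(x−x̄ᵢ)² = 534.117
MSB = 514.656/2 = 257.3280; MSW = 534.117/19 = 28.1114
F = MSB/MSW = 9.1539
df = (2, 19)

test statistic = 9.154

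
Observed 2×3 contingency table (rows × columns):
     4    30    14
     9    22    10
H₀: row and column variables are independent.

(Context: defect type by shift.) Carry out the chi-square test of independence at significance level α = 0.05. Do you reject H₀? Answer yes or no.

Row totals [48, 41], col totals [13, 52, 24], n=89
χ² = (4−7.01)²/7.01 + (30−28.04)²/28.04 + (14−12.94)²/12.94 + (9−5.99)²/5.99 + (22−23.96)²/23.96 + (10−11.06)²/11.06 = 3.2903
df = 2
p-value (upper-tail) = 0.19298
At α=0.05: p ≥ α → fail to reject H₀

reject H₀: no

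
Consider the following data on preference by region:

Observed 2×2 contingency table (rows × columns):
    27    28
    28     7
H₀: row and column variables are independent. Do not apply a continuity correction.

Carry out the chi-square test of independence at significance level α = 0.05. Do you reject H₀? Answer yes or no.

Row totals [55, 35], col totals [55, 35], n=90
χ² = (27−33.61)²/33.61 + (28−21.39)²/21.39 + (28−21.39)²/21.39 + (7−13.61)²/13.61 = 8.5983
df = 1
p-value (upper-tail) = 0.00336
At α=0.05: p < α → reject H₀

reject H₀: yes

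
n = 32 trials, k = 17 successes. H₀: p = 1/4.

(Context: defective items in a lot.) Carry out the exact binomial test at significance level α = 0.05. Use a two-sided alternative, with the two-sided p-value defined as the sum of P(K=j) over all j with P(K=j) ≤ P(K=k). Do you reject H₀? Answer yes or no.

Exact binomial: n=32, k=17, p₀=1/4=0.2500
P(X=j) = C(n,j)·p₀^j·(1−p₀)^(n−j); p = Σ P(X=j) over j with P(X=j) ≤ P(X=17)
p-value (two-sided) = 0.00070
At α=0.05: p < α → reject H₀

reject H₀: yes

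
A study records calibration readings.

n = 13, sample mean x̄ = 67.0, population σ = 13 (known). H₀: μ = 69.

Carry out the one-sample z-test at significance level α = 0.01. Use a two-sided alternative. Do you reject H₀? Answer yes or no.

reject H₀: no

SE = σ/√n = 13/√13 = 3.6056
z = (x̄−μ₀)/SE = (67.0−69)/3.6056 = -0.5547
p-value (two-sided) = 0.57910
At α=0.01: p ≥ α → fail to reject H₀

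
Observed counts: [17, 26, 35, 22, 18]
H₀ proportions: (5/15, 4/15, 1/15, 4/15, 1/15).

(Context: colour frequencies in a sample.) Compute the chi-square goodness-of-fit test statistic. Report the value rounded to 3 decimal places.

n = 118; E_i = n·p_i = [39.33, 31.47, 7.87, 31.47, 7.87]
χ² = (17−39.33)²/39.33 + (26−31.47)²/31.47 + (35−7.87)²/7.87 + (22−31.47)²/31.47 + (18−7.87)²/7.87 = 123.1186
df = 4

test statistic = 123.119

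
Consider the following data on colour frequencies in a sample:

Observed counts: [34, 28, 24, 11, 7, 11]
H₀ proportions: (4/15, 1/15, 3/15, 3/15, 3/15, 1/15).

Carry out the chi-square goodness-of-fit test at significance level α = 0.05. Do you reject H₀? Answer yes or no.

reject H₀: yes

n = 115; E_i = n·p_i = [30.67, 7.67, 23.00, 23.00, 23.00, 7.67]
χ² = (34−30.67)²/30.67 + (28−7.67)²/7.67 + (24−23.00)²/23.00 + (11−23.00)²/23.00 + (7−23.00)²/23.00 + (11−7.67)²/7.67 = 73.1739
df = 5
p-value (upper-tail) = 0.00000
At α=0.05: p < α → reject H₀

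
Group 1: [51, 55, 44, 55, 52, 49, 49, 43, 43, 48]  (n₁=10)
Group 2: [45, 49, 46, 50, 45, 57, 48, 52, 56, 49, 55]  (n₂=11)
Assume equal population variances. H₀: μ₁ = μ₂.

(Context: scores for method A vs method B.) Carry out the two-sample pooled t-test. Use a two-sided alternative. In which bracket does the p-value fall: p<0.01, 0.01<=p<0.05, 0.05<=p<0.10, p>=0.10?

p-value bracket: p>=0.10

x̄₁=48.900, s₁=4.508, n₁=10
x̄₂=50.182, s₂=4.309, n₂=11
s_p² = [9·4.508² + 10·4.309²]/19 = 19.3967
SE = √(s_p²·(1/10+1/11)) = 1.9243
t = (48.900−50.182)/1.9243 = -0.6661
df = 19
p-value (two-sided) = 0.51334
→ bracket: p>=0.10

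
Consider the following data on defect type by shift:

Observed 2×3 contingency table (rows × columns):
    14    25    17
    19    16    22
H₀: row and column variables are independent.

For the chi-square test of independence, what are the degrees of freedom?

degrees of freedom = 2

df = (r−1)(c−1) = (2−1)·(3−1) = 2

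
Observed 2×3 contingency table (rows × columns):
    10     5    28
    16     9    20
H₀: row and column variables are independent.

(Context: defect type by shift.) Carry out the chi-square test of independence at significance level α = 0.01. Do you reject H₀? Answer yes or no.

reject H₀: no

Row totals [43, 45], col totals [26, 14, 48], n=88
χ² = (10−12.70)²/12.70 + (5−6.84)²/6.84 + (28−23.45)²/23.45 + (16−13.30)²/13.30 + (9−7.16)²/7.16 + (20−24.55)²/24.55 = 3.8173
df = 2
p-value (upper-tail) = 0.14828
At α=0.01: p ≥ α → fail to reject H₀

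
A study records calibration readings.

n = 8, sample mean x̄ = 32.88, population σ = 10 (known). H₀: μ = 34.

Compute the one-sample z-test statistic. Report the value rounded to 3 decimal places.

SE = σ/√n = 10/√8 = 3.5355
z = (x̄−μ₀)/SE = (32.88−34)/3.5355 = -0.3168

test statistic = -0.317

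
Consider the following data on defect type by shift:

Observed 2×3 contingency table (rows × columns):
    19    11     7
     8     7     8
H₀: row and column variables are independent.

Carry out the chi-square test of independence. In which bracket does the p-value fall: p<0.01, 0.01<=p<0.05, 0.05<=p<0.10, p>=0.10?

Row totals [37, 23], col totals [27, 18, 15], n=60
χ² = (19−16.65)²/16.65 + (11−11.10)²/11.10 + (7−9.25)²/9.25 + (8−10.35)²/10.35 + (7−6.90)²/6.90 + (8−5.75)²/5.75 = 2.2953
df = 2
p-value (upper-tail) = 0.31738
→ bracket: p>=0.10

p-value bracket: p>=0.10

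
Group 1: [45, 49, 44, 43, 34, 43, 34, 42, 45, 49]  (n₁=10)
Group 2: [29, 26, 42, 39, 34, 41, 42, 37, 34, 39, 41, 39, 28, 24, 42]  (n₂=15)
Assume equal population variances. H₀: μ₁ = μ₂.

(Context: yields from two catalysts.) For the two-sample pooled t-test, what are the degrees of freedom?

df = n₁ + n₂ − 2 = 10 + 15 − 2 = 23

degrees of freedom = 23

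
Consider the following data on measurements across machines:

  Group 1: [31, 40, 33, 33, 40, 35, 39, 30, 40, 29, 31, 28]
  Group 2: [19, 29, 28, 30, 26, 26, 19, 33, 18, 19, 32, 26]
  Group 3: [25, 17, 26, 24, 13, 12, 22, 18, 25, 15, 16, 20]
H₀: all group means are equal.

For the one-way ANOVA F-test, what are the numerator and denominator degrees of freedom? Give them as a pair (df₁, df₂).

k = 3 groups, N = 36 total
df = (k−1, N−k) = (3−1, 36−3) = (2, 33)

degrees of freedom = [2, 33]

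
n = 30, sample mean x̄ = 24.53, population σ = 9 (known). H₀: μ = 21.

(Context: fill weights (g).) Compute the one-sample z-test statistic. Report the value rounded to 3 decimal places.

test statistic = 2.148

SE = σ/√n = 9/√30 = 1.6432
z = (x̄−μ₀)/SE = (24.53−21)/1.6432 = 2.1483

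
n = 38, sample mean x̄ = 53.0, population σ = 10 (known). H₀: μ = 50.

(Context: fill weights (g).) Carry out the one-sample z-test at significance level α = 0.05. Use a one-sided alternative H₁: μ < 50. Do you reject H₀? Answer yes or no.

SE = σ/√n = 10/√38 = 1.6222
z = (x̄−μ₀)/SE = (53.0−50)/1.6222 = 1.8493
p-value (one-sided, H₁ less) = 0.96779
At α=0.05: p ≥ α → fail to reject H₀

reject H₀: no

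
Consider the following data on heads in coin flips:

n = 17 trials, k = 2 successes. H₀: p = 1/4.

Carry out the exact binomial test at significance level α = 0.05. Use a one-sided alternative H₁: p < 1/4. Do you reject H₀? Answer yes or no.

Exact binomial: n=17, k=2, p₀=1/4=0.2500
P(X≤2) from Σ C(n,i)·p₀^i·(1−p₀)^(n−i)
p-value (one-sided, H₁ less) = 0.16370
At α=0.05: p ≥ α → fail to reject H₀

reject H₀: no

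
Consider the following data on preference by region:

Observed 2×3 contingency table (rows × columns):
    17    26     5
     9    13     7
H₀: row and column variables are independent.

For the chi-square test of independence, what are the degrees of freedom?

df = (r−1)(c−1) = (2−1)·(3−1) = 2

degrees of freedom = 2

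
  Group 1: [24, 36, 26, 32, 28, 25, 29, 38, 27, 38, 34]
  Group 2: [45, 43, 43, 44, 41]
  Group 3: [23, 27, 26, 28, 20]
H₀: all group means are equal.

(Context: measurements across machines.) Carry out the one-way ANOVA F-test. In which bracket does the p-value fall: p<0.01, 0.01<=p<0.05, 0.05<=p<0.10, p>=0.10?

p-value bracket: p<0.01

Group means [30.64, 43.20, 24.80], grand mean 32.238
SSB = Σnᵢ(x̄ᵢ−x̄)² = 905.664; SSW = ΣΣ(x−x̄ᵢ)² = 322.145
MSB = 905.664/2 = 452.8320; MSW = 322.145/18 = 17.8970
F = MSB/MSW = 25.3022
df = (2, 18)
p-value (upper-tail) = 0.00001
→ bracket: p<0.01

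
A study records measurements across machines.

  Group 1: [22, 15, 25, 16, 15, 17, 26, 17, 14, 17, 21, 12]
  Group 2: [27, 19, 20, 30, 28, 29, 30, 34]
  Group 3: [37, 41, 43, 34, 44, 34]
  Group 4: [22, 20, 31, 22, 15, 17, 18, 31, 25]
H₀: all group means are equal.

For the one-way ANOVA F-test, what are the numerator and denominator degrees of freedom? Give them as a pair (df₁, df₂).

k = 4 groups, N = 35 total
df = (k−1, N−k) = (4−1, 35−4) = (3, 31)

degrees of freedom = [3, 31]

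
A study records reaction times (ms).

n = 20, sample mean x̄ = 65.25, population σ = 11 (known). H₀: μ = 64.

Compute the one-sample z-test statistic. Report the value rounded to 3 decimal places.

SE = σ/√n = 11/√20 = 2.4597
z = (x̄−μ₀)/SE = (65.25−64)/2.4597 = 0.5082

test statistic = 0.508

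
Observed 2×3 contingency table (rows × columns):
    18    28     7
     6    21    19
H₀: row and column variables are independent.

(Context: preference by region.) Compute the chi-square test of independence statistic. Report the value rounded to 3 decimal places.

test statistic = 12.104

Row totals [53, 46], col totals [24, 49, 26], n=99
χ² = (18−12.85)²/12.85 + (28−26.23)²/26.23 + (7−13.92)²/13.92 + (6−11.15)²/11.15 + (21−22.77)²/22.77 + (19−12.08)²/12.08 = 12.1040
df = 2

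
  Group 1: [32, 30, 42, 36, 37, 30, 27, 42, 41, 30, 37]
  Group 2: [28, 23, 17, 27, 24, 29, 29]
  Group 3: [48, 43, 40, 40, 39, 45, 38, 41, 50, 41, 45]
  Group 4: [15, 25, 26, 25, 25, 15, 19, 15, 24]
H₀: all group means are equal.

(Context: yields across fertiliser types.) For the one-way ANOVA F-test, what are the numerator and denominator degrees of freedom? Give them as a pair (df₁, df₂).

degrees of freedom = [3, 34]

k = 4 groups, N = 38 total
df = (k−1, N−k) = (4−1, 38−4) = (3, 34)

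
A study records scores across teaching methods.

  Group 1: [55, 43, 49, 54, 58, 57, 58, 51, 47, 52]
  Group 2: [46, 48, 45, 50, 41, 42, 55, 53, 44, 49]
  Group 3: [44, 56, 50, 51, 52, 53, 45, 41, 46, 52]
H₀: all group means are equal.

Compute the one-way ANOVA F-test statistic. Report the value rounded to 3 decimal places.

test statistic = 2.963

Group means [52.40, 47.30, 49.00], grand mean 49.567
SSB = Σnᵢ(x̄ᵢ−x̄)² = 134.867; SSW = ΣΣ(x−x̄ᵢ)² = 614.500
MSB = 134.867/2 = 67.4333; MSW = 614.500/27 = 22.7593
F = MSB/MSW = 2.9629
df = (2, 27)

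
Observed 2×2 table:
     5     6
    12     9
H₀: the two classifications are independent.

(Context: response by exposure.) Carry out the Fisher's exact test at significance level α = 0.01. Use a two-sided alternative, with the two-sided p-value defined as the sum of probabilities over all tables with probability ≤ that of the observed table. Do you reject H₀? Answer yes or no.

Margins: r₁=11, r₂=21, c₁=17, c₂=15, n=32
p_obs = C(11,5)·C(21,12)/C(32,17); sum pmf over tables with pmf ≤ p_obs
p-value (two-sided) = 0.71195
At α=0.01: p ≥ α → fail to reject H₀

reject H₀: no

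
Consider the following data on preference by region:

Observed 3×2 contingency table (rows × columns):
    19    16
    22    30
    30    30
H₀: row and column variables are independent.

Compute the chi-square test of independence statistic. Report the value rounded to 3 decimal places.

Row totals [35, 52, 60], col totals [71, 76], n=147
χ² = (19−16.90)²/16.90 + (16−18.10)²/18.10 + (22−25.12)²/25.12 + (30−26.88)²/26.88 + (30−28.98)²/28.98 + (30−31.02)²/31.02 = 1.3194
df = 2

test statistic = 1.319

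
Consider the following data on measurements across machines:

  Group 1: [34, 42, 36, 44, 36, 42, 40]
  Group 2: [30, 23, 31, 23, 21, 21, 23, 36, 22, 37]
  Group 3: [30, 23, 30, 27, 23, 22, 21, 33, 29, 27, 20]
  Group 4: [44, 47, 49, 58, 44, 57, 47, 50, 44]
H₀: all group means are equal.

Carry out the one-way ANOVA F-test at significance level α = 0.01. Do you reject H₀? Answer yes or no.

reject H₀: yes

Group means [39.14, 26.70, 25.91, 48.89], grand mean 34.216
SSB = Σnᵢ(x̄ᵢ−x̄)² = 3431.515; SSW = ΣΣ(x−x̄ᵢ)² = 852.755
MSB = 3431.515/3 = 1143.8384; MSW = 852.755/33 = 25.8411
F = MSB/MSW = 44.2644
df = (3, 33)
p-value (upper-tail) = 0.00000
At α=0.01: p < α → reject H₀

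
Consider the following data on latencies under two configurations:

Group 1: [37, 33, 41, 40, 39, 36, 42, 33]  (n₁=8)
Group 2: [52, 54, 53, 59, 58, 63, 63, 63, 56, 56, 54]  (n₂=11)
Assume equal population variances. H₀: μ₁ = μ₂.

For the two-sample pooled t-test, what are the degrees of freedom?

df = n₁ + n₂ − 2 = 8 + 11 − 2 = 17

degrees of freedom = 17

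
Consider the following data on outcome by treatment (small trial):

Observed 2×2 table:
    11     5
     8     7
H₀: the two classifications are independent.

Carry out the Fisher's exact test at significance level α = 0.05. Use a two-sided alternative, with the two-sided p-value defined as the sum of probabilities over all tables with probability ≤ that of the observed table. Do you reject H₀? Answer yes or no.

Margins: r₁=16, r₂=15, c₁=19, c₂=12, n=31
p_obs = C(16,11)·C(15,8)/C(31,19); sum pmf over tables with pmf ≤ p_obs
p-value (two-sided) = 0.47255
At α=0.05: p ≥ α → fail to reject H₀

reject H₀: no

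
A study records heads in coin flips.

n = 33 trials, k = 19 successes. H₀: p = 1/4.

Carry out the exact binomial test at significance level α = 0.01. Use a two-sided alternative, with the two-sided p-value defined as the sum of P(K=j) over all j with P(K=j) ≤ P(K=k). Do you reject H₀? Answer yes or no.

reject H₀: yes

Exact binomial: n=33, k=19, p₀=1/4=0.2500
P(X=j) = C(n,j)·p₀^j·(1−p₀)^(n−j); p = Σ P(X=j) over j with P(X=j) ≤ P(X=19)
p-value (two-sided) = 0.00007
At α=0.01: p < α → reject H₀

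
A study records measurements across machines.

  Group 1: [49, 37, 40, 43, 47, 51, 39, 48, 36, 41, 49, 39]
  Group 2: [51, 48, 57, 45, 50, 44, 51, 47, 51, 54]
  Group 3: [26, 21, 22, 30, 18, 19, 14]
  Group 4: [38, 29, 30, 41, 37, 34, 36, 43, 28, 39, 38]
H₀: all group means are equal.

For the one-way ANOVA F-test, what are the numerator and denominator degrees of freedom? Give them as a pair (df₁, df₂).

degrees of freedom = [3, 36]

k = 4 groups, N = 40 total
df = (k−1, N−k) = (4−1, 40−4) = (3, 36)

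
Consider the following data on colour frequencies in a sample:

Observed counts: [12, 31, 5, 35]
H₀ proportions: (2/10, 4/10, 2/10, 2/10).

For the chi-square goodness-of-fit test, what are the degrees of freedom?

degrees of freedom = 3

df = k − 1 = 4 − 1 = 3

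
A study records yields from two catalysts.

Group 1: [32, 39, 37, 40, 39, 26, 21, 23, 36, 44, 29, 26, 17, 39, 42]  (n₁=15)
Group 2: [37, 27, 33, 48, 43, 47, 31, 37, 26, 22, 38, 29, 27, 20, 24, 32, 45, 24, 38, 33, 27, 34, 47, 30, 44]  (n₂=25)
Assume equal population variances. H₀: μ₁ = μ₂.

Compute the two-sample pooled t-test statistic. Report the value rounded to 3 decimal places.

test statistic = -0.383

x̄₁=32.667, s₁=8.440, n₁=15
x̄₂=33.720, s₂=8.394, n₂=25
s_p² = [14·8.440² + 24·8.394²]/38 = 70.7467
SE = √(s_p²·(1/15+1/25)) = 2.7471
t = (32.667−33.720)/2.7471 = -0.3834
df = 38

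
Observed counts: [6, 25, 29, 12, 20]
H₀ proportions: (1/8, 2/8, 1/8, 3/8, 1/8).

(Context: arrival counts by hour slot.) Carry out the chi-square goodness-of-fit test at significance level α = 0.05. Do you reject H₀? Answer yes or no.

reject H₀: yes

n = 92; E_i = n·p_i = [11.50, 23.00, 11.50, 34.50, 11.50]
χ² = (6−11.50)²/11.50 + (25−23.00)²/23.00 + (29−11.50)²/11.50 + (12−34.50)²/34.50 + (20−11.50)²/11.50 = 50.3913
df = 4
p-value (upper-tail) = 0.00000
At α=0.05: p < α → reject H₀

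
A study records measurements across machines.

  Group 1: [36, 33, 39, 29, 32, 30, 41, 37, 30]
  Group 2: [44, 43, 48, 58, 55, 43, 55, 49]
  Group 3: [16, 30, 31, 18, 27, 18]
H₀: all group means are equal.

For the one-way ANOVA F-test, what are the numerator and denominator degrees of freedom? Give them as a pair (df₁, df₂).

degrees of freedom = [2, 20]

k = 3 groups, N = 23 total
df = (k−1, N−k) = (3−1, 23−3) = (2, 20)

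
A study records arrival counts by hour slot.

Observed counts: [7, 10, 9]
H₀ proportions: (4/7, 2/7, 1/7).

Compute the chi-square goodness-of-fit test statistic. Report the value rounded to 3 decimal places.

n = 26; E_i = n·p_i = [14.86, 7.43, 3.71]
χ² = (7−14.86)²/14.86 + (10−7.43)²/7.43 + (9−3.71)²/3.71 = 12.5673
df = 2

test statistic = 12.567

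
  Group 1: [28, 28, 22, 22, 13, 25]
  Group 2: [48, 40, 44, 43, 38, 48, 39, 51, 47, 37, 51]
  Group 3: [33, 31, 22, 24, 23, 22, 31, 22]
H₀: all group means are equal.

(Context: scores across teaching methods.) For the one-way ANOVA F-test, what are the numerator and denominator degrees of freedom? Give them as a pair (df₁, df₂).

k = 3 groups, N = 25 total
df = (k−1, N−k) = (3−1, 25−3) = (2, 22)

degrees of freedom = [2, 22]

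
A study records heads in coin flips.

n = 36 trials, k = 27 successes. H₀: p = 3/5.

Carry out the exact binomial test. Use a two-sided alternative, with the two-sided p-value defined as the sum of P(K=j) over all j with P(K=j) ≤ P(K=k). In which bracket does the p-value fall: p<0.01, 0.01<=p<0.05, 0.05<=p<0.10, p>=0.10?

p-value bracket: 0.05<=p<0.10

Exact binomial: n=36, k=27, p₀=3/5=0.6000
P(X=j) = C(n,j)·p₀^j·(1−p₀)^(n−j); p = Σ P(X=j) over j with P(X=j) ≤ P(X=27)
p-value (two-sided) = 0.08754
→ bracket: 0.05<=p<0.10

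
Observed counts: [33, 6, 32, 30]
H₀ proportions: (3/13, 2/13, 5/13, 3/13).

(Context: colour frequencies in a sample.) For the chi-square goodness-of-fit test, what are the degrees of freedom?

degrees of freedom = 3

df = k − 1 = 4 − 1 = 3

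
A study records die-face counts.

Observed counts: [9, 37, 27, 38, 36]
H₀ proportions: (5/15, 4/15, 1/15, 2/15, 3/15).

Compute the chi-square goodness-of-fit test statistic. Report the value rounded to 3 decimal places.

test statistic = 81.719

n = 147; E_i = n·p_i = [49.00, 39.20, 9.80, 19.60, 29.40]
χ² = (9−49.00)²/49.00 + (37−39.20)²/39.20 + (27−9.80)²/9.80 + (38−19.60)²/19.60 + (36−29.40)²/29.40 = 81.7194
df = 4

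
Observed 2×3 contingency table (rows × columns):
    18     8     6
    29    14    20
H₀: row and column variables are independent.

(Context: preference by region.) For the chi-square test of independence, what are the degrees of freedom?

degrees of freedom = 2

df = (r−1)(c−1) = (2−1)·(3−1) = 2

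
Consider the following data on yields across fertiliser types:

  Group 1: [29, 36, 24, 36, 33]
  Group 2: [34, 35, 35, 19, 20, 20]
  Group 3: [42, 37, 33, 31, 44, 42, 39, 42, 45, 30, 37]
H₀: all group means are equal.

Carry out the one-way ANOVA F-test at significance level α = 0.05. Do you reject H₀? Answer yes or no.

Group means [31.60, 27.17, 38.36], grand mean 33.773
SSB = Σnᵢ(x̄ᵢ−x̄)² = 517.285; SSW = ΣΣ(x−x̄ᵢ)² = 716.579
MSB = 517.285/2 = 258.6424; MSW = 716.579/19 = 37.7147
F = MSB/MSW = 6.8579
df = (2, 19)
p-value (upper-tail) = 0.00573
At α=0.05: p < α → reject H₀

reject H₀: yes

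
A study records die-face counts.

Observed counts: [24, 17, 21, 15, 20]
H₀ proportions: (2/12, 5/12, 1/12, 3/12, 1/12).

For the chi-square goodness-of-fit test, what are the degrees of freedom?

df = k − 1 = 5 − 1 = 4

degrees of freedom = 4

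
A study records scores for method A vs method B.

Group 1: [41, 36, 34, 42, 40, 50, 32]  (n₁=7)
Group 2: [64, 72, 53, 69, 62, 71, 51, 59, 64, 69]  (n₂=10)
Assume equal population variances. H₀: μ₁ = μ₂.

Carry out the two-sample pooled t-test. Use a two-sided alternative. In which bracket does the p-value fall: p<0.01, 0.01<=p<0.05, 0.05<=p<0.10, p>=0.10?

x̄₁=39.286, s₁=6.020, n₁=7
x̄₂=63.400, s₂=7.291, n₂=10
s_p² = [6·6.020² + 9·7.291²]/15 = 46.3886
SE = √(s_p²·(1/7+1/10)) = 3.3565
t = (39.286−63.400)/3.3565 = -7.1844
df = 15
p-value (two-sided) = 0.00000
→ bracket: p<0.01

p-value bracket: p<0.01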